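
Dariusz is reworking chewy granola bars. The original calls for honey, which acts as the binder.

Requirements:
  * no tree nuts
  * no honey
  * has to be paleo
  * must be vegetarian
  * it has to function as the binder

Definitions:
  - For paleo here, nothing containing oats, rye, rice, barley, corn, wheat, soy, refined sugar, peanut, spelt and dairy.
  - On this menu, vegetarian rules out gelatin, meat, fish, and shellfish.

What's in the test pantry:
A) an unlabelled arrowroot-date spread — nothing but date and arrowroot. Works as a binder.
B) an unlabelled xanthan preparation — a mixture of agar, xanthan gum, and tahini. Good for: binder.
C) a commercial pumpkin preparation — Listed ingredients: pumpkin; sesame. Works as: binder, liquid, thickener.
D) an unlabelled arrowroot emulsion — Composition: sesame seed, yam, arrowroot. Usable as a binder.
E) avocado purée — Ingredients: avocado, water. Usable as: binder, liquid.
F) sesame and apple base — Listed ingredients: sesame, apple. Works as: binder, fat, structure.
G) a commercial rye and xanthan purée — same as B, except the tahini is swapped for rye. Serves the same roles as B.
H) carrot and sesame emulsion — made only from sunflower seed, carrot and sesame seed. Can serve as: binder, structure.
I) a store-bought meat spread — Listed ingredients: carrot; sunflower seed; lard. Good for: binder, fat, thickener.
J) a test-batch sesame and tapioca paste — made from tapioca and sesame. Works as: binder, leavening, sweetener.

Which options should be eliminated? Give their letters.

A: every rule checks out — valid
B: paleo, no tree nuts — valid
C: no tree nuts, no honey — keep
D: works as a binder, no honey, vegetarian — OK
E: all constraints satisfied — keep
F: only sesame and apple; none excluded — valid
G: has rye, so not paleo — no
H: works as a binder, vegetarian, paleo — OK
I: has lard, so not vegetarian — no
J: works as a binder, paleo, vegetarian — keep

G, I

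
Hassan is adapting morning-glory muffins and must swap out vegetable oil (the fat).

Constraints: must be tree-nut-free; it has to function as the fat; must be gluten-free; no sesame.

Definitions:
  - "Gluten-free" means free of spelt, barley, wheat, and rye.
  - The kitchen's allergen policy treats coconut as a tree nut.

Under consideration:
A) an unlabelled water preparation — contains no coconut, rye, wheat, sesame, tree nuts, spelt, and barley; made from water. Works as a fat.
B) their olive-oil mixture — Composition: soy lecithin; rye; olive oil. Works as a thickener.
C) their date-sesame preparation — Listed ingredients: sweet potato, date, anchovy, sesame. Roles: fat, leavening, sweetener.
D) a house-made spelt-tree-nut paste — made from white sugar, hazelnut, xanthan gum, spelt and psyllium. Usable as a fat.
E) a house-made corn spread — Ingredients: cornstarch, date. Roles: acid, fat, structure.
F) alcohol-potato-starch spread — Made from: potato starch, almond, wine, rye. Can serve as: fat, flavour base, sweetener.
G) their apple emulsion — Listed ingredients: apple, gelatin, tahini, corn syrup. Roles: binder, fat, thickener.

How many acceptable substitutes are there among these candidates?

2

A: works as a fat, tree-nut-free, gluten-free — valid
B: not usable as a fat; has rye, so not gluten-free — no
C: has sesame, so not sesame-free — no
D: has spelt, so not gluten-free; has hazelnut, so not tree-nut-free — no
E: only cornstarch and date; none excluded — valid
F: has rye, so not gluten-free; has almond, so not tree-nut-free — no
G: has tahini, so not sesame-free — out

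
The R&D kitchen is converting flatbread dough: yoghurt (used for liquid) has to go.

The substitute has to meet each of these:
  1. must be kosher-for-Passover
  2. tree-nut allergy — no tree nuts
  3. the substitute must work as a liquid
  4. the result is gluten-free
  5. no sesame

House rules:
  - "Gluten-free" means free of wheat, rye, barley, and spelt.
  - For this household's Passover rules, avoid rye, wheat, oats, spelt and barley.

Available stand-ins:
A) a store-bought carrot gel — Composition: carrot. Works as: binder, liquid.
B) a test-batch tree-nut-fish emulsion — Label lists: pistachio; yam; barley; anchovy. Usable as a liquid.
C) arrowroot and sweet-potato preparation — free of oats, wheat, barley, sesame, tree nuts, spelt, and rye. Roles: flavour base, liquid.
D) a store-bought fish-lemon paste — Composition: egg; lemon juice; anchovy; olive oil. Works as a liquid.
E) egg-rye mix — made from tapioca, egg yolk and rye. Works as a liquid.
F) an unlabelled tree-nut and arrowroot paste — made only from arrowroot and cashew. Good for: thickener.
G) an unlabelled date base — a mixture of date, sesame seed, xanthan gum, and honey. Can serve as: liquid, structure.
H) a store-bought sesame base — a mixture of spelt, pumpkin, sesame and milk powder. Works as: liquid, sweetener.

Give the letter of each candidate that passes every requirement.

A: gluten-free, kosher-for-Passover — OK
B: has barley, so not gluten-free; has barley, so not kosher-for-Passover (and 1 more) — no
C: kosher-for-Passover, no sesame — OK
D: gluten-free, no sesame — valid
E: has rye, so not gluten-free; has rye, so not kosher-for-Passover — out
F: not usable as a liquid; has cashew, so not tree-nut-free — out
G: has sesame seed, so not sesame-free — reject
H: has spelt, so not gluten-free; has spelt, so not kosher-for-Passover (and 1 more) — reject

A, C, D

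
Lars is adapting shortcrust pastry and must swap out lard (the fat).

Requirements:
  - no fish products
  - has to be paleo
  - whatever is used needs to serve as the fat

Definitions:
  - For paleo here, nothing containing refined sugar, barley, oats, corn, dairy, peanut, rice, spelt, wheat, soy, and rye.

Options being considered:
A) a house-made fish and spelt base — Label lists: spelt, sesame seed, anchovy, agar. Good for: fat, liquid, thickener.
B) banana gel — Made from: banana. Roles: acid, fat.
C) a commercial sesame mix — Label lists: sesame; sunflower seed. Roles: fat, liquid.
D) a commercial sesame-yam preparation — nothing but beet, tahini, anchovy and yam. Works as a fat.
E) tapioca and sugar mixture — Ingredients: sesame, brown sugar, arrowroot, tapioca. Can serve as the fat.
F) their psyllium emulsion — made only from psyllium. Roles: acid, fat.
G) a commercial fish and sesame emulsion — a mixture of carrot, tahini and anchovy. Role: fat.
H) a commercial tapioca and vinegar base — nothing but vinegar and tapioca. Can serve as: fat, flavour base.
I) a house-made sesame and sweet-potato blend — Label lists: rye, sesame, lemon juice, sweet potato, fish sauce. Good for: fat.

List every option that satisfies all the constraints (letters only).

A: has spelt, so not paleo; has anchovy, so not fish-free — reject
B: only banana; none excluded — keep
C: every rule checks out — keep
D: has anchovy, so not fish-free — out
E: has brown sugar, so not paleo — reject
F: every rule checks out — OK
G: has anchovy, so not fish-free — reject
H: no fish, paleo — keep
I: has rye, so not paleo; has fish sauce, so not fish-free — reject

B, C, F, H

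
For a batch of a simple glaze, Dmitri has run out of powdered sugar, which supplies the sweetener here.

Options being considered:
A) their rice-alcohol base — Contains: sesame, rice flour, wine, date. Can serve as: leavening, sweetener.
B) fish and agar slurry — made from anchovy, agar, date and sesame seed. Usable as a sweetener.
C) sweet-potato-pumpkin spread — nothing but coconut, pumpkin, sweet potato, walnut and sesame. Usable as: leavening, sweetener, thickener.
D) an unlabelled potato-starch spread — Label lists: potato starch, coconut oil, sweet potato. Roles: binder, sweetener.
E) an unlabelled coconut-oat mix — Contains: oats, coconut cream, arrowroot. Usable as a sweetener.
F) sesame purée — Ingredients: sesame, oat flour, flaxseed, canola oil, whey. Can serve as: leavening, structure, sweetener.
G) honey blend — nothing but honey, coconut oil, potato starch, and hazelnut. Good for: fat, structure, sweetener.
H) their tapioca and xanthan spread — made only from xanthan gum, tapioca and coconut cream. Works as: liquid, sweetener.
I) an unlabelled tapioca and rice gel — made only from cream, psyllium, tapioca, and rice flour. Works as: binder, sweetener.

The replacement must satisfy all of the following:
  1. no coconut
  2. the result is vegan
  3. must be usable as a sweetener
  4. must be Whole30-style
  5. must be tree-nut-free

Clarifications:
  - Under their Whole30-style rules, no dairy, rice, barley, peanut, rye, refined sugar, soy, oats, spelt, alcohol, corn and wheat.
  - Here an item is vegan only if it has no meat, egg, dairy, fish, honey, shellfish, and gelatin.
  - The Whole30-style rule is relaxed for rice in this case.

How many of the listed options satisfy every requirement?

0

A: has wine, so not Whole30-style — reject
B: has anchovy, so not vegan — out
C: has walnut, so not tree-nut-free; has coconut, so not coconut-free — no
D: has coconut oil, so not coconut-free — out
E: has oats, so not Whole30-style; has coconut cream, so not coconut-free — no
F: has whey, so not Whole30-style; has whey, so not vegan — no
G: has honey, so not vegan; has hazelnut, so not tree-nut-free (and 1 more) — no
H: has coconut cream, so not coconut-free — reject
I: has cream, so not Whole30-style; has cream, so not vegan — no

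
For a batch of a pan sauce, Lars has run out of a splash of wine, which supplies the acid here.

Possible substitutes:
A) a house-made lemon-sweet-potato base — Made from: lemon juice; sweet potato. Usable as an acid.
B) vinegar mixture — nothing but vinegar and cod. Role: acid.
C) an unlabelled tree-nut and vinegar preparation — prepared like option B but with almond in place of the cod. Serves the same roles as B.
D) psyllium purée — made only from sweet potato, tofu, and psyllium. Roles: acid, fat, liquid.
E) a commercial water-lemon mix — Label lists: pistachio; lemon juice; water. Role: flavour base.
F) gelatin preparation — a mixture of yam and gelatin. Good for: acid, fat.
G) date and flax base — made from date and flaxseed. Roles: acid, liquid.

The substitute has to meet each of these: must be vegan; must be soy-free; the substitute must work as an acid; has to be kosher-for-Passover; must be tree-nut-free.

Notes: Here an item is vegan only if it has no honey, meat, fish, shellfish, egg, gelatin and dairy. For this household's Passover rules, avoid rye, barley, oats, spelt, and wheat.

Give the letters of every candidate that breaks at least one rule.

A: only lemon juice and sweet potato; none excluded — keep
B: has cod, so not vegan — reject
C: has almond, so not tree-nut-free — out
D: has tofu, so not soy-free — out
E: not usable as an acid; has pistachio, so not tree-nut-free — no
F: has gelatin, so not vegan — no
G: nothing on the exclusion list — valid

B, C, D, E, F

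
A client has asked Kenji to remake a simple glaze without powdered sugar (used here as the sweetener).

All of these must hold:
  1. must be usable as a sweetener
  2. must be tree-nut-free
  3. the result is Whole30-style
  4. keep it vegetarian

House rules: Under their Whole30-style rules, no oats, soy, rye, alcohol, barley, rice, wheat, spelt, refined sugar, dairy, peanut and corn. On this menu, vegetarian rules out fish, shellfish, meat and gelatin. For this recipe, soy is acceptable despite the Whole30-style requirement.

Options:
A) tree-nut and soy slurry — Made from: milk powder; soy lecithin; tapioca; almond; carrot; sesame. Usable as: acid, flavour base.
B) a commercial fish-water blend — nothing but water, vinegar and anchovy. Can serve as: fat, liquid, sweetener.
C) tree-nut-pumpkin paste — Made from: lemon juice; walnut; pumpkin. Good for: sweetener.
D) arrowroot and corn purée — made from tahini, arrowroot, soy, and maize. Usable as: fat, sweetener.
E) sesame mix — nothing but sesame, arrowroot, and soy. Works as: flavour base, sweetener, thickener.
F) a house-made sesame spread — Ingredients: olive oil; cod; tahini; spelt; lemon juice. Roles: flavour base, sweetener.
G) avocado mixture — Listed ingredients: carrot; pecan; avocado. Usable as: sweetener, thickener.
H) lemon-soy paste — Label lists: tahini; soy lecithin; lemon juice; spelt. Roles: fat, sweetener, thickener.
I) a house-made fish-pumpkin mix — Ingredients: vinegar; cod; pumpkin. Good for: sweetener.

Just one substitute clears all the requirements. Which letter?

A: not usable as a sweetener; has milk powder, so not Whole30-style (and 1 more) — out
B: has anchovy, so not vegetarian — no
C: has walnut, so not tree-nut-free — no
D: has maize, so not Whole30-style — no
E: soy is permitted under the Whole30-style carve-out; nothing else excluded — OK
F: has spelt, so not Whole30-style; has cod, so not vegetarian — reject
G: has pecan, so not tree-nut-free — out
H: has spelt, so not Whole30-style — out
I: has cod, so not vegetarian — out

E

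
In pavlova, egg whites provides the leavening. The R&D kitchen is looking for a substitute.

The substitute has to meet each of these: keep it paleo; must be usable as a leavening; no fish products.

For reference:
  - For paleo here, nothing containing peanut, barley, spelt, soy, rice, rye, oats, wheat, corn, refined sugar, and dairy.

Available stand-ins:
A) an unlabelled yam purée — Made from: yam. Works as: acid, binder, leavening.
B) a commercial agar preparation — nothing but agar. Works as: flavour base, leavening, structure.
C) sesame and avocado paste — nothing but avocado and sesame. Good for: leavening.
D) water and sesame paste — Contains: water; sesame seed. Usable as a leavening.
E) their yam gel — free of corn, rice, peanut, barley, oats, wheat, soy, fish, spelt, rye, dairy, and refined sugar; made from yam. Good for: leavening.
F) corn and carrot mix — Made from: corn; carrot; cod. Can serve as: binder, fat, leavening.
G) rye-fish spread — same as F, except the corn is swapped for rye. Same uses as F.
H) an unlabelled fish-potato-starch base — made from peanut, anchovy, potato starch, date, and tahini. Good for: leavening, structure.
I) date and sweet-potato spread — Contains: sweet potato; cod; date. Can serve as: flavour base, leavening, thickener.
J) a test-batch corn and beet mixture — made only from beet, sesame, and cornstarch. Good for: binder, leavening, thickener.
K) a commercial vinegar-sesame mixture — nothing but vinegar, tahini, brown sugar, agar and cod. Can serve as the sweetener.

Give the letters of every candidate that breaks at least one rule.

F, G, H, I, J, K

A: all constraints satisfied — keep
B: only agar; none excluded — OK
C: no fish, paleo — keep
D: only sesame seed and water; none excluded — valid
E: works as a leavening, no fish, paleo — valid
F: has corn, so not paleo; has cod, so not fish-free — no
G: has rye, so not paleo; has cod, so not fish-free — reject
H: has peanut, so not paleo; has anchovy, so not fish-free — reject
I: has cod, so not fish-free — reject
J: has cornstarch, so not paleo — no
K: not usable as a leavening; has brown sugar, so not paleo (and 1 more) — no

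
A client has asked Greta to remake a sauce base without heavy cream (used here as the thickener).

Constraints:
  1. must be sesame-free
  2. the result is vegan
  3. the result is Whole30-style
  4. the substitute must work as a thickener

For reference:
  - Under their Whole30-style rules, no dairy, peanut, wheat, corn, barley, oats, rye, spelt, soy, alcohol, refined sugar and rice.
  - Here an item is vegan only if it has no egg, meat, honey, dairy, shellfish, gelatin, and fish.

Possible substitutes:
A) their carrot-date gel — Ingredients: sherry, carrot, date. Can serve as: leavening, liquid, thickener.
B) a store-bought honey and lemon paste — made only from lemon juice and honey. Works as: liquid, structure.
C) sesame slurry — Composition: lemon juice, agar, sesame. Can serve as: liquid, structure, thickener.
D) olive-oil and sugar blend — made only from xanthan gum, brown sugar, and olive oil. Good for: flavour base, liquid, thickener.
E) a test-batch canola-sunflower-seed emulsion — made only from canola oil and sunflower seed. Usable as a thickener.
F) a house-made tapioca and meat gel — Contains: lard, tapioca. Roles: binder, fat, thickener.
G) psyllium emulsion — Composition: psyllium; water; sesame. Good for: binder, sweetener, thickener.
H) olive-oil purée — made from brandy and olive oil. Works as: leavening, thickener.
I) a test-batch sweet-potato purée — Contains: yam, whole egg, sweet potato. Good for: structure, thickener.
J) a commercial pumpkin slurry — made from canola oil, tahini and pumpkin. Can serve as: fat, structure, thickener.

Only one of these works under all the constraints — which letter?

A: has sherry, so not Whole30-style — out
B: not usable as a thickener; has honey, so not vegan — no
C: has sesame, so not sesame-free — no
D: has brown sugar, so not Whole30-style — out
E: vegan, Whole30-style — keep
F: has lard, so not vegan — no
G: has sesame, so not sesame-free — no
H: has brandy, so not Whole30-style — out
I: has whole egg, so not vegan — out
J: has tahini, so not sesame-free — reject

E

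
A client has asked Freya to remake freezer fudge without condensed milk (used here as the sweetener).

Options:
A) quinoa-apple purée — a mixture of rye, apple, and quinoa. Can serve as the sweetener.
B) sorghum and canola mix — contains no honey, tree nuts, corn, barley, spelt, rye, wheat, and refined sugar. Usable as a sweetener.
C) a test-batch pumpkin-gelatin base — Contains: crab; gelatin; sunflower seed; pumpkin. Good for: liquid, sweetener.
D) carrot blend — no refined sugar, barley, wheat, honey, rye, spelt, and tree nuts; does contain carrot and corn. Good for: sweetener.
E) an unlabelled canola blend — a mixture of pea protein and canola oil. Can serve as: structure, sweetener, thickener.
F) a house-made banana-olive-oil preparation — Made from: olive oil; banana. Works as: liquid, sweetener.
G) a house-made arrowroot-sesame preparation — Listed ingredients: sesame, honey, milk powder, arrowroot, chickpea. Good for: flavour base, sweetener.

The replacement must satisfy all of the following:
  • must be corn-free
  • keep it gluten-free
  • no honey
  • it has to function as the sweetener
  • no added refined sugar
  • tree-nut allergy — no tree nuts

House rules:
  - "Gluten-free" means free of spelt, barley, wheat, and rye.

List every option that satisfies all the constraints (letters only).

B, C, E, F

A: has rye, so not gluten-free — out
B: nothing on the exclusion list — keep
C: gelatin and crab etc. — none of it excluded — valid
D: has corn, so not corn-free — reject
E: only pea protein and canola oil; none excluded — OK
F: only olive oil and banana; none excluded — keep
G: has honey, so not honey-free — no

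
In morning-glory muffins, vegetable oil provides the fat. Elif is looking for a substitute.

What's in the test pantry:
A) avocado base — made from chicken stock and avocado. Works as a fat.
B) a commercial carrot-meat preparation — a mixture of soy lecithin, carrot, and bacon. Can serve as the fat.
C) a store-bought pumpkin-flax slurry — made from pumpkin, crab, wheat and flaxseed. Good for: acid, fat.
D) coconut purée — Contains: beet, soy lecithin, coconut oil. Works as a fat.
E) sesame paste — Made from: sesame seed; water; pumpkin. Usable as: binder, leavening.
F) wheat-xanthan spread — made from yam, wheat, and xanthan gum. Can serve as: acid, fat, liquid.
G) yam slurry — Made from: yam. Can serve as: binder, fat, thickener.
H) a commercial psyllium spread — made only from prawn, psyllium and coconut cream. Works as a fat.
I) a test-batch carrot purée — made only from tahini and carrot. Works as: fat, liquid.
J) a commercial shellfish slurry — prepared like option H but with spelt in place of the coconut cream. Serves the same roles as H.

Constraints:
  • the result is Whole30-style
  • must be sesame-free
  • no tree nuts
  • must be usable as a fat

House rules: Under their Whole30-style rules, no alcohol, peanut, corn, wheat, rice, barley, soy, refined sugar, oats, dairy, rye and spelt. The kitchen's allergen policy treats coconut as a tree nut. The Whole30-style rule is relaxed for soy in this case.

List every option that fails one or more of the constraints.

C, D, E, F, H, I, J

A: Whole30-style, tree-nut-free — keep
B: soy is permitted under the Whole30-style carve-out; nothing else excluded — keep
C: has wheat, so not Whole30-style — no
D: has coconut oil, so not tree-nut-free — no
E: not usable as a fat; has sesame seed, so not sesame-free — out
F: has wheat, so not Whole30-style — out
G: every rule checks out — keep
H: has coconut cream, so not tree-nut-free — no
I: has tahini, so not sesame-free — no
J: has spelt, so not Whole30-style — reject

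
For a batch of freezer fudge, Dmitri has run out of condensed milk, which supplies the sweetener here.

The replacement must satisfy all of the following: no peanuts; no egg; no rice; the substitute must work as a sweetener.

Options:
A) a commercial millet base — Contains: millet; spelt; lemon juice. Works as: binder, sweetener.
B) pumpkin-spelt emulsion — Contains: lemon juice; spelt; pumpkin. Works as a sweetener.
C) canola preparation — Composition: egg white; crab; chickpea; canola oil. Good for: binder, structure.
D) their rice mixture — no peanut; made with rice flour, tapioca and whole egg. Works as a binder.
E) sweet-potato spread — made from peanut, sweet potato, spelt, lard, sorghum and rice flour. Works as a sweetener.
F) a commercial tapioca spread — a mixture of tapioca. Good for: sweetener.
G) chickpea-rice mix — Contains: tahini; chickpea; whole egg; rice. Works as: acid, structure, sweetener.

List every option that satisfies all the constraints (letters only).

A: no rice, no egg — valid
B: only spelt, pumpkin and lemon juice; none excluded — keep
C: not usable as a sweetener; has egg white, so not egg-free — reject
D: not usable as a sweetener; has whole egg, so not egg-free (and 1 more) — reject
E: has rice flour, so not rice-free; has peanut, so not peanut-free — out
F: works as a sweetener, no peanut, no rice — valid
G: has whole egg, so not egg-free; has rice, so not rice-free — reject

A, B, F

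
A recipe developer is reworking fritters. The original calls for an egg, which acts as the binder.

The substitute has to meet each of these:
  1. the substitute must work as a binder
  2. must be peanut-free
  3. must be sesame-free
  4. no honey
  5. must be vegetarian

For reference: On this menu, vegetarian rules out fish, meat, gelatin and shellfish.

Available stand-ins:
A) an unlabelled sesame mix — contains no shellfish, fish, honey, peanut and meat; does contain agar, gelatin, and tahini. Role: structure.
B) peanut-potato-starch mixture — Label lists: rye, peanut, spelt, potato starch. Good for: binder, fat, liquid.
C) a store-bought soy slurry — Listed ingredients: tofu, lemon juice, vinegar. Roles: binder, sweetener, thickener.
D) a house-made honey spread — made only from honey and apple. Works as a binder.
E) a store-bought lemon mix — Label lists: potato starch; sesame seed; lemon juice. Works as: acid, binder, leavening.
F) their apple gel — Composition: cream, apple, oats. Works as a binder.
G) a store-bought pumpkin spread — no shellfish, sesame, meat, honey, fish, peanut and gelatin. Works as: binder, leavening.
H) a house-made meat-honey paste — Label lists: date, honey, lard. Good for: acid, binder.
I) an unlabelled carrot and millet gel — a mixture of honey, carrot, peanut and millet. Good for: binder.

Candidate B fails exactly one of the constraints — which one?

usable as a binder: satisfied
vegetarian: satisfied
peanut-free: has peanut — fails
honey-free: satisfied
sesame-free: satisfied

peanut-free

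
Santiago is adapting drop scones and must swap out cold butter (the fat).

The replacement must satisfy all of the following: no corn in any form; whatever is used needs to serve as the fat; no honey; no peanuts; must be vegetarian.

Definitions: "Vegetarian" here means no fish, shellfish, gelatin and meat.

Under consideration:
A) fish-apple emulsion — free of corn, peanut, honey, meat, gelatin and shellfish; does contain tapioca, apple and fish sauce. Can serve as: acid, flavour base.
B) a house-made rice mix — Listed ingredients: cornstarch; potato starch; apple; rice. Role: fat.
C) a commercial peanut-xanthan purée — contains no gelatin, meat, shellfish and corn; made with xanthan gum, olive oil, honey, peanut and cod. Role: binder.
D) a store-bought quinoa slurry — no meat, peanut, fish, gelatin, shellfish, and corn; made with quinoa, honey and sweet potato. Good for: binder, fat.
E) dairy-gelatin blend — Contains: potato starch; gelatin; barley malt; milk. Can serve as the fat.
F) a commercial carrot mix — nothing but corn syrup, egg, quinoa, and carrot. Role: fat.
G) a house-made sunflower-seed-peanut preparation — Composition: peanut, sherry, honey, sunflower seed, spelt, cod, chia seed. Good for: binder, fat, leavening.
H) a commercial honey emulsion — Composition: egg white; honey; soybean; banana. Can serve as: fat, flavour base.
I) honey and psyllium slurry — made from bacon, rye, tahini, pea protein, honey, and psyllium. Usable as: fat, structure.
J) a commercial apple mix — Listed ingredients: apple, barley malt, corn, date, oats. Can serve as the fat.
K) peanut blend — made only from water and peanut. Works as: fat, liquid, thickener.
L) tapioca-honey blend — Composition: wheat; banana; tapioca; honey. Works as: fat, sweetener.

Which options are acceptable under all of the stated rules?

A: not usable as a fat; has fish sauce, so not vegetarian — no
B: has cornstarch, so not corn-free — out
C: not usable as a fat; has cod, so not vegetarian (and 2 more) — out
D: has honey, so not honey-free — reject
E: has gelatin, so not vegetarian — no
F: has corn syrup, so not corn-free — reject
G: has cod, so not vegetarian; has peanut, so not peanut-free (and 1 more) — no
H: has honey, so not honey-free — no
I: has bacon, so not vegetarian; has honey, so not honey-free — out
J: has corn, so not corn-free — out
K: has peanut, so not peanut-free — out
L: has honey, so not honey-free — reject

none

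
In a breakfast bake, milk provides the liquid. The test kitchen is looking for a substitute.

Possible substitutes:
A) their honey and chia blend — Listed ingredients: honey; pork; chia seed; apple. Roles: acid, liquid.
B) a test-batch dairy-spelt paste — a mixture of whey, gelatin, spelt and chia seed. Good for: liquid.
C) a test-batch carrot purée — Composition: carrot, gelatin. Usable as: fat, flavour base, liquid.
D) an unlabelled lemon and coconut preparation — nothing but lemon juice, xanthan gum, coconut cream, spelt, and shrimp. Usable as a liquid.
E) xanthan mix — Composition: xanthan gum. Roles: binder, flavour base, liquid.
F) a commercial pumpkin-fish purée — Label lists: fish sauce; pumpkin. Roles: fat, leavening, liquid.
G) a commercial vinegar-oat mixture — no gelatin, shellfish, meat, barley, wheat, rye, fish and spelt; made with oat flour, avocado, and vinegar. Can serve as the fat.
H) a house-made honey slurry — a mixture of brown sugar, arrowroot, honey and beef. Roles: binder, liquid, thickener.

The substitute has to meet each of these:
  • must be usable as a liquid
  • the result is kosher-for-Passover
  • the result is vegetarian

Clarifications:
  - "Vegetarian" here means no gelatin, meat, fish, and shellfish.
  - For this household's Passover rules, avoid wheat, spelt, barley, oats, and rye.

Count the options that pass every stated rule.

1

A: has pork, so not vegetarian — no
B: has gelatin, so not vegetarian; has spelt, so not kosher-for-Passover — no
C: has gelatin, so not vegetarian — reject
D: has shrimp, so not vegetarian; has spelt, so not kosher-for-Passover — no
E: vegetarian, kosher-for-Passover — keep
F: has fish sauce, so not vegetarian — no
G: not usable as a liquid; has oat flour, so not kosher-for-Passover — reject
H: has beef, so not vegetarian — out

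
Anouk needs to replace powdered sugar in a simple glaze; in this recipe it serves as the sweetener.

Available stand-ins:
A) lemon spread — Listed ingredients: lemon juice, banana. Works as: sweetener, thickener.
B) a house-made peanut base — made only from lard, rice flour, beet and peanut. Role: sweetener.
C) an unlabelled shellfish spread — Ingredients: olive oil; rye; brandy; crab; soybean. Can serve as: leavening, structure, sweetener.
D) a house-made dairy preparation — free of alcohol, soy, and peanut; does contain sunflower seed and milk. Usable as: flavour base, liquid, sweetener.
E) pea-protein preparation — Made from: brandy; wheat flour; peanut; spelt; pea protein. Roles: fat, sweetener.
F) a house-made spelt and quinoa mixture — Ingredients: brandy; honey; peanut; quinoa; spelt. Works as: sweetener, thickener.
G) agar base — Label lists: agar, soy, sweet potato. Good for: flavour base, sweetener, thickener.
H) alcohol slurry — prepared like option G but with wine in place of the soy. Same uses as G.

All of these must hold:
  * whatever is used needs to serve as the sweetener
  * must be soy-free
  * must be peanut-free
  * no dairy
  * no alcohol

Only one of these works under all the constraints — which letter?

A: only lemon juice and banana; none excluded — keep
B: has peanut, so not peanut-free — reject
C: has soybean, so not soy-free; has brandy, so not alcohol-free — no
D: has milk, so not dairy-free — no
E: has peanut, so not peanut-free; has brandy, so not alcohol-free — no
F: has peanut, so not peanut-free; has brandy, so not alcohol-free — out
G: has soy, so not soy-free — reject
H: has wine, so not alcohol-free — reject

A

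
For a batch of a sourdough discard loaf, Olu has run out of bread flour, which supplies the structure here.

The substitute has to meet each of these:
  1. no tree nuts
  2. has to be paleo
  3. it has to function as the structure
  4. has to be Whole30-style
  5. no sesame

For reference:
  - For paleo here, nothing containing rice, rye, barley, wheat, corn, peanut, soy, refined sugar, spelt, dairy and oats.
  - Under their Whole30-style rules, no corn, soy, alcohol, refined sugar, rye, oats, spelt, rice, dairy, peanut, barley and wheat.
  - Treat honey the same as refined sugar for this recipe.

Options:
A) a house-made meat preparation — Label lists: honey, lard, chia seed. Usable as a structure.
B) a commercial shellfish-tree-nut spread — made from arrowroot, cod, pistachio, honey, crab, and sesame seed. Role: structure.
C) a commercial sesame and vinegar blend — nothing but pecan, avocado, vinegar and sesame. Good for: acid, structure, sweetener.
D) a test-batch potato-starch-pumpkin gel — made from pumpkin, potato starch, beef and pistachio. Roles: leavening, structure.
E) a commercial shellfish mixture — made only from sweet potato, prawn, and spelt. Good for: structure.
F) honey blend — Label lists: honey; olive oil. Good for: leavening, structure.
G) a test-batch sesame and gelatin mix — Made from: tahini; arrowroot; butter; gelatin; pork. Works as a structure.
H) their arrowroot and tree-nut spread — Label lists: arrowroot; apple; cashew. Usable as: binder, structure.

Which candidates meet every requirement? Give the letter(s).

A: has honey, so not paleo; has honey, so not Whole30-style — reject
B: has honey, so not paleo; has honey, so not Whole30-style (and 2 more) — out
C: has sesame, so not sesame-free; has pecan, so not tree-nut-free — reject
D: has pistachio, so not tree-nut-free — reject
E: has spelt, so not paleo; has spelt, so not Whole30-style — reject
F: has honey, so not paleo; has honey, so not Whole30-style — out
G: has butter, so not paleo; has butter, so not Whole30-style (and 1 more) — no
H: has cashew, so not tree-nut-free — out

none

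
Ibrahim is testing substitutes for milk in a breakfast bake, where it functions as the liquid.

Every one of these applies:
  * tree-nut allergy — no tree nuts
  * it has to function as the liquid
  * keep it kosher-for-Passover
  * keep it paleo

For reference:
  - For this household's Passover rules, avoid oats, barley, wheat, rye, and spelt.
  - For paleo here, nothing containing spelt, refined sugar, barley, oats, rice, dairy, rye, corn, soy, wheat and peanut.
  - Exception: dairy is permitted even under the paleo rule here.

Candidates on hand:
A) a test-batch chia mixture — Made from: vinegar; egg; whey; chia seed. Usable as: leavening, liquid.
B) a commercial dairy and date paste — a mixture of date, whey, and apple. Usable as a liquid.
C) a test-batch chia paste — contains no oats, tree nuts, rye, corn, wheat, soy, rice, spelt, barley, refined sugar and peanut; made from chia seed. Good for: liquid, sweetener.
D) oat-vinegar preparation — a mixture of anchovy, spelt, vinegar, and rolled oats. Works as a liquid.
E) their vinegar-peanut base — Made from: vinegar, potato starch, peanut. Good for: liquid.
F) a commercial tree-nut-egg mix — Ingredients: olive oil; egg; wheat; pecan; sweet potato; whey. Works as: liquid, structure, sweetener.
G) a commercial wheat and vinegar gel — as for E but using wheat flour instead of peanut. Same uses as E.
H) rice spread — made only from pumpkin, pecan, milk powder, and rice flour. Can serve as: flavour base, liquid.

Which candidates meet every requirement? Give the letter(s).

A: dairy is permitted under the paleo carve-out; nothing else excluded — OK
B: dairy is permitted under the paleo carve-out; nothing else excluded — valid
C: works as a liquid, paleo, no tree nuts — OK
D: has rolled oats, so not kosher-for-Passover; has rolled oats, so not paleo — out
E: has peanut, so not paleo — reject
F: has wheat, so not kosher-for-Passover; has wheat, so not paleo (and 1 more) — out
G: has wheat flour, so not kosher-for-Passover; has wheat flour, so not paleo — reject
H: has rice flour, so not paleo; has pecan, so not tree-nut-free — out

A, B, C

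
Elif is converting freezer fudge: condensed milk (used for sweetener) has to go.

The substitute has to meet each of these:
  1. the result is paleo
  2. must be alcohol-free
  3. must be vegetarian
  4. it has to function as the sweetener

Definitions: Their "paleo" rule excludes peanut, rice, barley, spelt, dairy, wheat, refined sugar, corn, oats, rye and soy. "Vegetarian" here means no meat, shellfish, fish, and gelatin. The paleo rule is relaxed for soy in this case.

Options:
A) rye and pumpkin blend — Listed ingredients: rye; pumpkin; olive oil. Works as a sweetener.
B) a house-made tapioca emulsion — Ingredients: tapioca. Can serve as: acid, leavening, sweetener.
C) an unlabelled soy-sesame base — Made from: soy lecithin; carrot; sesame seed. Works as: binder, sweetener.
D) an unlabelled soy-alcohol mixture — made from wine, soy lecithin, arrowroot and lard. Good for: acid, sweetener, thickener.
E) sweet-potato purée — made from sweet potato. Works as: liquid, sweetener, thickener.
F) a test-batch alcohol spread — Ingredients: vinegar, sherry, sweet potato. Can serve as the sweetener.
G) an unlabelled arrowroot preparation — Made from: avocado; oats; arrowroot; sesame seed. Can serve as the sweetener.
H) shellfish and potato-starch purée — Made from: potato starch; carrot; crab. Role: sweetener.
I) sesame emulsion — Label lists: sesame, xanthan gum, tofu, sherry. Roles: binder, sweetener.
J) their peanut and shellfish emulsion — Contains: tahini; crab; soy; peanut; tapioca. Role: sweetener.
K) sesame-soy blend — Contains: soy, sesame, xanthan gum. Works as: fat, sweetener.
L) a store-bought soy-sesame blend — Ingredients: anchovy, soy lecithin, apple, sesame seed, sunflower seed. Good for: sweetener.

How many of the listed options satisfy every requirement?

4

A: has rye, so not paleo — no
B: nothing on the exclusion list — OK
C: soy is permitted under the paleo carve-out; nothing else excluded — valid
D: has lard, so not vegetarian; has wine, so not alcohol-free — no
E: only sweet potato; none excluded — OK
F: has sherry, so not alcohol-free — out
G: has oats, so not paleo — reject
H: has crab, so not vegetarian — reject
I: has sherry, so not alcohol-free — no
J: has peanut, so not paleo; has crab, so not vegetarian — out
K: soy is permitted under the paleo carve-out; nothing else excluded — keep
L: has anchovy, so not vegetarian — reject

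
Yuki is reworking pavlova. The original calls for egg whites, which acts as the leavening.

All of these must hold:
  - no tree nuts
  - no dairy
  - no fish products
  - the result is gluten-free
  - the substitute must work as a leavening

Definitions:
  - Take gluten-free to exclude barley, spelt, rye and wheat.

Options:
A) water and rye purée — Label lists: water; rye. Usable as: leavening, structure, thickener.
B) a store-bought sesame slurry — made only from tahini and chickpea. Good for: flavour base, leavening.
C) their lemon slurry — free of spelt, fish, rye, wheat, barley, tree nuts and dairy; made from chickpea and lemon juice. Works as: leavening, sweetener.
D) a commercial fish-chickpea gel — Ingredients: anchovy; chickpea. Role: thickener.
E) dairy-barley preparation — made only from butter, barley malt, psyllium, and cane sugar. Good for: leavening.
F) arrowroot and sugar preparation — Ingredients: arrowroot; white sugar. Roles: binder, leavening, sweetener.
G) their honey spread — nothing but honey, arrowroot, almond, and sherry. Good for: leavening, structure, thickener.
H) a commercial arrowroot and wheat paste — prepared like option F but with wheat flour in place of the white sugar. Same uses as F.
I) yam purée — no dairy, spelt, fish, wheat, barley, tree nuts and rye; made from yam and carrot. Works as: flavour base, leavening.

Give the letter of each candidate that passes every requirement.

B, C, F, I

A: has rye, so not gluten-free — reject
B: only tahini and chickpea; none excluded — valid
C: no fish, no dairy — valid
D: not usable as a leavening; has anchovy, so not fish-free — reject
E: has barley malt, so not gluten-free; has butter, so not dairy-free — reject
F: every rule checks out — OK
G: has almond, so not tree-nut-free — out
H: has wheat flour, so not gluten-free — no
I: nothing on the exclusion list — valid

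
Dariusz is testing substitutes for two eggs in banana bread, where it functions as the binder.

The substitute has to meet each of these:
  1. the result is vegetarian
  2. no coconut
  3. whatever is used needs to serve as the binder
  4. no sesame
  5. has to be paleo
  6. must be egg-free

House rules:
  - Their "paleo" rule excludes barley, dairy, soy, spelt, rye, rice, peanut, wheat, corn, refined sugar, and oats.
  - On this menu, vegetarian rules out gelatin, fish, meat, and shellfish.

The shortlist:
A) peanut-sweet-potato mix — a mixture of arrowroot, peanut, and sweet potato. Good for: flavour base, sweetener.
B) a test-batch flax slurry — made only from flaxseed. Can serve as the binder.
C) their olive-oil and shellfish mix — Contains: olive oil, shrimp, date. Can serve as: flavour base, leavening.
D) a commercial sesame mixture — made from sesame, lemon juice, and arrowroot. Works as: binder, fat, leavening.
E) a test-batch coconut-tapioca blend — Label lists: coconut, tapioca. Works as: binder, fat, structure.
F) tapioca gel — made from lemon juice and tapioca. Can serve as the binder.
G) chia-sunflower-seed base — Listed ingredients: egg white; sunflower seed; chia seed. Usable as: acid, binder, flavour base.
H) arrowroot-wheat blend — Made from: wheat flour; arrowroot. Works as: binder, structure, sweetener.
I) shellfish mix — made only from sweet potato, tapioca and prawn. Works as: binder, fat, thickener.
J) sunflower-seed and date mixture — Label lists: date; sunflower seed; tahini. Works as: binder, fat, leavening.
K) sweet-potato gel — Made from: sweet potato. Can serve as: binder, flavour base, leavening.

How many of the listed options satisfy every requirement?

A: not usable as a binder; has peanut, so not paleo — out
B: only flaxseed; none excluded — valid
C: not usable as a binder; has shrimp, so not vegetarian — out
D: has sesame, so not sesame-free — no
E: has coconut, so not coconut-free — out
F: nothing on the exclusion list — keep
G: has egg white, so not egg-free — out
H: has wheat flour, so not paleo — reject
I: has prawn, so not vegetarian — no
J: has tahini, so not sesame-free — no
K: all constraints satisfied — valid

3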